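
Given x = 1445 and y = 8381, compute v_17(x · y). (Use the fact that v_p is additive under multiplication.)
v_17(12110545) = 4

v_p(x) = 2 (factor: 1445 = 17^2 · 5); v_p(y) = 2 (factor: 8381 = 17^2 · 29). Additivity: v_p(xy) = v_p(x) + v_p(y) = 2 + 2 = 4. (Direct check: xy = 12110545 = 17^4 · (145).)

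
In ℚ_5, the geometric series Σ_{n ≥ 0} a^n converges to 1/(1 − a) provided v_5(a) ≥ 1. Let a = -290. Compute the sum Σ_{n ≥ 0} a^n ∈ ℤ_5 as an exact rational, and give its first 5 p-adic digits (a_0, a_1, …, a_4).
Σ a^n = 1/(1 − a) = 1/291;  first 5 digits = (1, 2, 2, 3, 2)

v_5(a) = 1 ≥ 1, so the series converges in ℤ_5 to 1/(1 − a) = 1/(1 − (-290)) = 1/291. Expand this rational in ℤ_5: compute digits iteratively via d_i = x_i mod 5, x_{i+1} = (x_i − d_i)/5. The first 5 digits are (1, 2, 2, 3, 2).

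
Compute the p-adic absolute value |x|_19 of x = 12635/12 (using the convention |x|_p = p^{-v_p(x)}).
|12635/12|_19 = 1/361

Step 1 — compute v_19(x) by factoring powers of 19 out of the numerator and denominator: v_19(12635/12) = 2. Step 2 — apply |x|_p = p^{-v_p(x)} = 19^{-2} = 1/361.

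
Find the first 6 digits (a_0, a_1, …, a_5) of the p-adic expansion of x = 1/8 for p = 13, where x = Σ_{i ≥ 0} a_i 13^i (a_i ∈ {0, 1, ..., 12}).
(a_0, …, a_5) = (5, 11, 4, 11, 4, 11)

v_13(1/8) = 0 (numerator and denominator both coprime to 13), so x ∈ ℤ_13^×. Compute digits iteratively via a_i = x_i mod 13, x_{i+1} = (x_i − a_i)/13, with x_0 = x:
  x_0 = 1/8;  a_0 = 5;  x_1 = (x_0 − 5)/13 = -3/8
  x_1 = -3/8;  a_1 = 11;  x_2 = (x_1 − 11)/13 = -7/8
  x_2 = -7/8;  a_2 = 4;  x_3 = (x_2 − 4)/13 = -3/8
  x_3 = -3/8;  a_3 = 11;  x_4 = (x_3 − 11)/13 = -7/8
  x_4 = -7/8;  a_4 = 4;  x_5 = (x_4 − 4)/13 = -3/8
  x_5 = -3/8;  a_5 = 11;  x_6 = (x_5 − 11)/13 = -7/8
Digits: (5, 11, 4, 11, 4, 11).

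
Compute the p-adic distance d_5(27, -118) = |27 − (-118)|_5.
d_5(27, -118) = 1/5

Step 1 — x − y = 27 − (-118) = 145. Step 2 — v_5(145) = 1 (factor: 145 = (5^1 · 29); the sign does not affect v_p). Step 3 — |x − y|_5 = 5^{-1} = 1/5.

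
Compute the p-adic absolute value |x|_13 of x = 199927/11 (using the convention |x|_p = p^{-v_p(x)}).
|199927/11|_13 = 1/28561

Step 1 — compute v_13(x) by factoring powers of 13 out of the numerator and denominator: v_13(199927/11) = 4. Step 2 — apply |x|_p = p^{-v_p(x)} = 13^{-4} = 1/28561.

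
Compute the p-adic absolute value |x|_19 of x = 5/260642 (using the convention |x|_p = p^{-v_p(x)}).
|5/260642|_19 = 130321

Step 1 — compute v_19(x) by factoring powers of 19 out of the numerator and denominator: v_19(5/260642) = -4. Step 2 — apply |x|_p = p^{-v_p(x)} = 19^{4} = 130321.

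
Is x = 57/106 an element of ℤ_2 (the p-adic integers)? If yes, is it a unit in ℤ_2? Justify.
x ∉ ℤ_2 (v_2(x) = -1 < 0)

ℤ_2 = {x ∈ ℚ_2 : v_2(x) ≥ 0} and ℤ_2^× = {x ∈ ℤ_2 : v_2(x) = 0}. Here v_2(57/106) = v_2(num) − v_2(den) = -1; compare against these criteria.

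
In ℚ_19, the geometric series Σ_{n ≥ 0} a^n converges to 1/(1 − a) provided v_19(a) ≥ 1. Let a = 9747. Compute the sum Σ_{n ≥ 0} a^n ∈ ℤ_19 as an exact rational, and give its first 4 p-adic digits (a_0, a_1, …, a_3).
Σ a^n = 1/(1 − a) = -1/9746;  first 4 digits = (1, 0, 8, 1)

v_19(a) = 2 ≥ 1, so the series converges in ℤ_19 to 1/(1 − a) = 1/(1 − 9747) = -1/9746. Expand this rational in ℤ_19: compute digits iteratively via d_i = x_i mod 19, x_{i+1} = (x_i − d_i)/19. The first 4 digits are (1, 0, 8, 1).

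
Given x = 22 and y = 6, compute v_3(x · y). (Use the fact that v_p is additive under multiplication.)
v_3(132) = 1

v_p(x) = 0 (factor: 22 = 3^0 · 22); v_p(y) = 1 (factor: 6 = 3^1 · 2). Additivity: v_p(xy) = v_p(x) + v_p(y) = 0 + 1 = 1. (Direct check: xy = 132 = 3^1 · (44).)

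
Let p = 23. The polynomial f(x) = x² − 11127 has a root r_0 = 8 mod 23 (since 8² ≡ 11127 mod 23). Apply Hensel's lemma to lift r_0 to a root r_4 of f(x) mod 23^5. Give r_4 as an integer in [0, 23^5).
r_4 = 3174468 (mod 6436343)

Hensel's recurrence: r_{i+1} = r_i − f(r_i)·(f′(r_i))^{-1} mod 23^{i+2}, with f′(x) = 2x. Iterate:
  r_0 = 8 (mod 23)
  r_1 = 468 (mod 529)
  r_2 = 11048 (mod 12167)
  r_3 = 96217 (mod 279841)
  r_4 = 3174468 (mod 6436343)
Final: r_4 = 3174468, and one checks f(r_4) ≡ 0 mod 23^5.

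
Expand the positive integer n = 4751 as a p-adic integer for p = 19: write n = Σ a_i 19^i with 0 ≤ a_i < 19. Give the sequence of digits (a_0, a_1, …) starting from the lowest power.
(a_0, a_1, …) = (1, 3, 13)

Repeated division by 19 gives the digits low-to-high: 4751 = 1 + 3·19^1 + 13·19^2. Digit sequence: (1, 3, 13).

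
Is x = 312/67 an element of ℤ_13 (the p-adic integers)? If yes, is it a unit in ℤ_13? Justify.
x ∈ ℤ_13 but not a unit; v_13(x) = 1 > 0

ℤ_13 = {x ∈ ℚ_13 : v_13(x) ≥ 0} and ℤ_13^× = {x ∈ ℤ_13 : v_13(x) = 0}. Here v_13(312/67) = v_13(num) − v_13(den) = 1; compare against these criteria.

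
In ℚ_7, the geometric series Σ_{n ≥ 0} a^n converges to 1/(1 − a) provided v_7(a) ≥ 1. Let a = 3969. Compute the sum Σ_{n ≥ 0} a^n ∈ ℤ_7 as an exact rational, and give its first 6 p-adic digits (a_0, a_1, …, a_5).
Σ a^n = 1/(1 − a) = -1/3968;  first 6 digits = (1, 0, 4, 4, 3, 6)

v_7(a) = 2 ≥ 1, so the series converges in ℤ_7 to 1/(1 − a) = 1/(1 − 3969) = -1/3968. Expand this rational in ℤ_7: compute digits iteratively via d_i = x_i mod 7, x_{i+1} = (x_i − d_i)/7. The first 6 digits are (1, 0, 4, 4, 3, 6).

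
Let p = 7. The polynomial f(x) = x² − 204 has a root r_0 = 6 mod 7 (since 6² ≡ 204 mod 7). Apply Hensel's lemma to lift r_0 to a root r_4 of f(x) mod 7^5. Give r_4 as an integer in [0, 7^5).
r_4 = 16582 (mod 16807)

Hensel's recurrence: r_{i+1} = r_i − f(r_i)·(f′(r_i))^{-1} mod 7^{i+2}, with f′(x) = 2x. Iterate:
  r_0 = 6 (mod 7)
  r_1 = 20 (mod 49)
  r_2 = 118 (mod 343)
  r_3 = 2176 (mod 2401)
  r_4 = 16582 (mod 16807)
Final: r_4 = 16582, and one checks f(r_4) ≡ 0 mod 7^5.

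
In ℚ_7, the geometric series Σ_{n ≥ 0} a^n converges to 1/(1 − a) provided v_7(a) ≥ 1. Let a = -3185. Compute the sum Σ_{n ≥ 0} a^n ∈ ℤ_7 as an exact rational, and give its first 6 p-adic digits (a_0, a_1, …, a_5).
Σ a^n = 1/(1 − a) = 1/3186;  first 6 digits = (1, 0, 5, 4, 2, 1)

v_7(a) = 2 ≥ 1, so the series converges in ℤ_7 to 1/(1 − a) = 1/(1 − (-3185)) = 1/3186. Expand this rational in ℤ_7: compute digits iteratively via d_i = x_i mod 7, x_{i+1} = (x_i − d_i)/7. The first 6 digits are (1, 0, 5, 4, 2, 1).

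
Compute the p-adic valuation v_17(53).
v_17(53) = 0

v_17(n) is the largest exponent k such that 17^k divides n. Factor out: 53 = 17^0 · 53. (Sign doesn't affect v_p.) So v_17(53) = 0.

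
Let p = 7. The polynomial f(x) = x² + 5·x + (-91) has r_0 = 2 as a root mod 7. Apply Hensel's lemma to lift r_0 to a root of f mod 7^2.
r_1 = 16 (mod 49)

Hensel: r_{i+1} = r_i − f(r_i)·(f′(r_i))^{-1} mod 7^{i+2}, f′(x) = 2x + 5. Iterate:
  r_0 = 2 (mod 7)
  r_1 = 16 (mod 49)
Final: r = 16 satisfies f(r) ≡ 0 mod 7^2.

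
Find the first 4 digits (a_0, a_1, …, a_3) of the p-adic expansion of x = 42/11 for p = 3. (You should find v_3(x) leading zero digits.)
(a_0, …, a_3) = (0, 1, 2, 1)

v_3(42/11) = 1, so a_0 = ... = a_0 = 0. Factor out: x = 3^1 · u with u = 14/11 a unit in ℤ_3. Expand u iteratively via a_{v+i} = u_i mod 3, u_{i+1} = (u_i − a_{v+i})/3:
  u_0 = 14/11;  a_1 = 1;  u_1 = (u_0 − 1)/3 = 1/11
  u_1 = 1/11;  a_2 = 2;  u_2 = (u_1 − 2)/3 = -7/11
  u_2 = -7/11;  a_3 = 1;  u_3 = (u_2 − 1)/3 = -6/11
Digits: (0, 1, 2, 1).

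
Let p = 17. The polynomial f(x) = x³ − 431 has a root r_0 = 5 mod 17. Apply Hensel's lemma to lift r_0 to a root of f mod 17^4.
r_3 = 56734 (mod 83521)

Hensel: r_{i+1} = r_i − f(r_i)/f′(r_i) mod 17^{i+2}, where f′(x) = 3x². Iterate:
  r_0 = 5 (mod 17)
  r_1 = 90 (mod 289)
  r_2 = 2691 (mod 4913)
  r_3 = 56734 (mod 83521)
Final: r = 56734 with f(r) ≡ 0 mod 17^4.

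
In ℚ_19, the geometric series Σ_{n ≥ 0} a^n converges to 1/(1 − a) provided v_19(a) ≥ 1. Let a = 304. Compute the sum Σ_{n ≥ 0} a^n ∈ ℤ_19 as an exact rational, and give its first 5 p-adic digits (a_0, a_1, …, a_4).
Σ a^n = 1/(1 − a) = -1/303;  first 5 digits = (1, 16, 9, 5, 12)

v_19(a) = 1 ≥ 1, so the series converges in ℤ_19 to 1/(1 − a) = 1/(1 − 304) = -1/303. Expand this rational in ℤ_19: compute digits iteratively via d_i = x_i mod 19, x_{i+1} = (x_i − d_i)/19. The first 5 digits are (1, 16, 9, 5, 12).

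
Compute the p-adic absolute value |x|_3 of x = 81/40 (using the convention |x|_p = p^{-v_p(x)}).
|81/40|_3 = 1/81

Step 1 — compute v_3(x) by factoring powers of 3 out of the numerator and denominator: v_3(81/40) = 4. Step 2 — apply |x|_p = p^{-v_p(x)} = 3^{-4} = 1/81.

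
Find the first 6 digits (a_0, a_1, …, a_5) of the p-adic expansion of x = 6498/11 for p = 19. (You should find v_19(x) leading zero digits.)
(a_0, …, a_5) = (0, 0, 12, 15, 13, 1)

v_19(6498/11) = 2, so a_0 = ... = a_1 = 0. Factor out: x = 19^2 · u with u = 18/11 a unit in ℤ_19. Expand u iteratively via a_{v+i} = u_i mod 19, u_{i+1} = (u_i − a_{v+i})/19:
  u_0 = 18/11;  a_2 = 12;  u_1 = (u_0 − 12)/19 = -6/11
  u_1 = -6/11;  a_3 = 15;  u_2 = (u_1 − 15)/19 = -9/11
  u_2 = -9/11;  a_4 = 13;  u_3 = (u_2 − 13)/19 = -8/11
  u_3 = -8/11;  a_5 = 1;  u_4 = (u_3 − 1)/19 = -1/11
Digits: (0, 0, 12, 15, 13, 1).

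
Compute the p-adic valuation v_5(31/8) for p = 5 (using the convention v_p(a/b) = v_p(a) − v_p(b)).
v_5(31/8) = 0

Factor powers of 5 from the numerator and denominator of the reduced fraction: 31 = 5^0 · 31 and 8 = 5^0 · 8. Apply v_p(a/b) = v_p(a) − v_p(b): v_5(31/8) = 0 − 0 = 0.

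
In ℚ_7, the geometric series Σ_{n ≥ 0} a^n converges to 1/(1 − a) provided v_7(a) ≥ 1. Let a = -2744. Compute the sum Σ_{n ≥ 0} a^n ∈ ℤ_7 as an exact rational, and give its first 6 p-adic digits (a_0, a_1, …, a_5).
Σ a^n = 1/(1 − a) = 1/2745;  first 6 digits = (1, 0, 0, 6, 5, 6)

v_7(a) = 3 ≥ 1, so the series converges in ℤ_7 to 1/(1 − a) = 1/(1 − (-2744)) = 1/2745. Expand this rational in ℤ_7: compute digits iteratively via d_i = x_i mod 7, x_{i+1} = (x_i − d_i)/7. The first 6 digits are (1, 0, 0, 6, 5, 6).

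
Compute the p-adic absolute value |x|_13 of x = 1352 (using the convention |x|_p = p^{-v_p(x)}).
|1352|_13 = 1/169

Step 1 — compute v_13(x) by factoring powers of 13 out of the numerator and denominator: v_13(1352) = 2. Step 2 — apply |x|_p = p^{-v_p(x)} = 13^{-2} = 1/169.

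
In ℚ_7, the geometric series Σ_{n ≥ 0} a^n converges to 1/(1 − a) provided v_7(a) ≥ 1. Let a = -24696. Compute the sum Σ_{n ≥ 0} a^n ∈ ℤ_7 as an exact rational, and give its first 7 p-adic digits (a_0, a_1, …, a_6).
Σ a^n = 1/(1 − a) = 1/24697;  first 7 digits = (1, 0, 0, 5, 3, 5, 3)

v_7(a) = 3 ≥ 1, so the series converges in ℤ_7 to 1/(1 − a) = 1/(1 − (-24696)) = 1/24697. Expand this rational in ℤ_7: compute digits iteratively via d_i = x_i mod 7, x_{i+1} = (x_i − d_i)/7. The first 7 digits are (1, 0, 0, 5, 3, 5, 3).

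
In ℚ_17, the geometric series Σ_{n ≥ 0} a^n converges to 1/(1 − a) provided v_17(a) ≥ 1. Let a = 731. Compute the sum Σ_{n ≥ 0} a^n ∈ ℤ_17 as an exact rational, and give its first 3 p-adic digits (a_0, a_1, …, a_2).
Σ a^n = 1/(1 − a) = -1/730;  first 3 digits = (1, 9, 15)

v_17(a) = 1 ≥ 1, so the series converges in ℤ_17 to 1/(1 − a) = 1/(1 − 731) = -1/730. Expand this rational in ℤ_17: compute digits iteratively via d_i = x_i mod 17, x_{i+1} = (x_i − d_i)/17. The first 3 digits are (1, 9, 15).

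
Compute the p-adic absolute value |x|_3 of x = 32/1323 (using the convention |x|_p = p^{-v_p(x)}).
|32/1323|_3 = 27

Step 1 — compute v_3(x) by factoring powers of 3 out of the numerator and denominator: v_3(32/1323) = -3. Step 2 — apply |x|_p = p^{-v_p(x)} = 3^{3} = 27.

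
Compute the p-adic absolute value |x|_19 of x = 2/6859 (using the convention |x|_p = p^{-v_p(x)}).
|2/6859|_19 = 6859

Step 1 — compute v_19(x) by factoring powers of 19 out of the numerator and denominator: v_19(2/6859) = -3. Step 2 — apply |x|_p = p^{-v_p(x)} = 19^{3} = 6859.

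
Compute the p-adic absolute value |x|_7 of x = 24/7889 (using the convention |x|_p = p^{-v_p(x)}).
|24/7889|_7 = 343

Step 1 — compute v_7(x) by factoring powers of 7 out of the numerator and denominator: v_7(24/7889) = -3. Step 2 — apply |x|_p = p^{-v_p(x)} = 7^{3} = 343.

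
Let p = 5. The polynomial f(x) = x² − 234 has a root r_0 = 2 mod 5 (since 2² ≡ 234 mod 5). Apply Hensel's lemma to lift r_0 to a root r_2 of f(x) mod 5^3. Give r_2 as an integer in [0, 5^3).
r_2 = 22 (mod 125)

Hensel's recurrence: r_{i+1} = r_i − f(r_i)·(f′(r_i))^{-1} mod 5^{i+2}, with f′(x) = 2x. Iterate:
  r_0 = 2 (mod 5)
  r_1 = 22 (mod 25)
  r_2 = 22 (mod 125)
Final: r_2 = 22, and one checks f(r_2) ≡ 0 mod 5^3.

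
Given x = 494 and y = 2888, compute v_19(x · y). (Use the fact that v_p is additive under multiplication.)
v_19(1426672) = 3

v_p(x) = 1 (factor: 494 = 19^1 · 26); v_p(y) = 2 (factor: 2888 = 19^2 · 8). Additivity: v_p(xy) = v_p(x) + v_p(y) = 1 + 2 = 3. (Direct check: xy = 1426672 = 19^3 · (208).)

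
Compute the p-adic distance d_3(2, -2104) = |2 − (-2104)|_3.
d_3(2, -2104) = 1/81

Step 1 — x − y = 2 − (-2104) = 2106. Step 2 — v_3(2106) = 4 (factor: 2106 = (3^4 · 26); the sign does not affect v_p). Step 3 — |x − y|_3 = 3^{-4} = 1/81.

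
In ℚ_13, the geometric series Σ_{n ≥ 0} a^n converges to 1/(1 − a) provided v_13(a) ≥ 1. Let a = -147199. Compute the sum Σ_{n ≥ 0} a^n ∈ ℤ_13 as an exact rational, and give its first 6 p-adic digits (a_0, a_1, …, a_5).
Σ a^n = 1/(1 − a) = 1/147200;  first 6 digits = (1, 0, 0, 11, 7, 12)

v_13(a) = 3 ≥ 1, so the series converges in ℤ_13 to 1/(1 − a) = 1/(1 − (-147199)) = 1/147200. Expand this rational in ℤ_13: compute digits iteratively via d_i = x_i mod 13, x_{i+1} = (x_i − d_i)/13. The first 6 digits are (1, 0, 0, 11, 7, 12).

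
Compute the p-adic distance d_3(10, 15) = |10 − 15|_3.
d_3(10, 15) = 1

Step 1 — x − y = 10 − 15 = -5. Step 2 — v_3(-5) = 0 (factor: -5 = −(3^0 · 5); the sign does not affect v_p). Step 3 — |x − y|_3 = 3^{0} = 1.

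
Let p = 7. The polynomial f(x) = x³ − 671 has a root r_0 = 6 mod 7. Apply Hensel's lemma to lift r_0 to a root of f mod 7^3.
r_2 = 321 (mod 343)

Hensel: r_{i+1} = r_i − f(r_i)/f′(r_i) mod 7^{i+2}, where f′(x) = 3x². Iterate:
  r_0 = 6 (mod 7)
  r_1 = 27 (mod 49)
  r_2 = 321 (mod 343)
Final: r = 321 with f(r) ≡ 0 mod 7^3.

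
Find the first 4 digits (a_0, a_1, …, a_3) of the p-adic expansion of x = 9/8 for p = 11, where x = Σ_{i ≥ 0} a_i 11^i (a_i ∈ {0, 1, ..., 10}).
(a_0, …, a_3) = (8, 9, 6, 9)

v_11(9/8) = 0 (numerator and denominator both coprime to 11), so x ∈ ℤ_11^×. Compute digits iteratively via a_i = x_i mod 11, x_{i+1} = (x_i − a_i)/11, with x_0 = x:
  x_0 = 9/8;  a_0 = 8;  x_1 = (x_0 − 8)/11 = -5/8
  x_1 = -5/8;  a_1 = 9;  x_2 = (x_1 − 9)/11 = -7/8
  x_2 = -7/8;  a_2 = 6;  x_3 = (x_2 − 6)/11 = -5/8
  x_3 = -5/8;  a_3 = 9;  x_4 = (x_3 − 9)/11 = -7/8
Digits: (8, 9, 6, 9).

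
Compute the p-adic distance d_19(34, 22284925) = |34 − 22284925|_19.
d_19(34, 22284925) = 1/2476099

Step 1 — x − y = 34 − 22284925 = -22284891. Step 2 — v_19(-22284891) = 5 (factor: -22284891 = −(19^5 · 9); the sign does not affect v_p). Step 3 — |x − y|_19 = 19^{-5} = 1/2476099.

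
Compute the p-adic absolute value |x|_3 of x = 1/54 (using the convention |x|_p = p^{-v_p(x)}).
|1/54|_3 = 27

Step 1 — compute v_3(x) by factoring powers of 3 out of the numerator and denominator: v_3(1/54) = -3. Step 2 — apply |x|_p = p^{-v_p(x)} = 3^{3} = 27.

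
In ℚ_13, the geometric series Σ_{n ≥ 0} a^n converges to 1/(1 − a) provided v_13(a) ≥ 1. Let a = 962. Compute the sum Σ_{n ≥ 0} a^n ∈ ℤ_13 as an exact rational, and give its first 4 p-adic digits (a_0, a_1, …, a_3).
Σ a^n = 1/(1 − a) = -1/961;  first 4 digits = (1, 9, 8, 6)

v_13(a) = 1 ≥ 1, so the series converges in ℤ_13 to 1/(1 − a) = 1/(1 − 962) = -1/961. Expand this rational in ℤ_13: compute digits iteratively via d_i = x_i mod 13, x_{i+1} = (x_i − d_i)/13. The first 4 digits are (1, 9, 8, 6).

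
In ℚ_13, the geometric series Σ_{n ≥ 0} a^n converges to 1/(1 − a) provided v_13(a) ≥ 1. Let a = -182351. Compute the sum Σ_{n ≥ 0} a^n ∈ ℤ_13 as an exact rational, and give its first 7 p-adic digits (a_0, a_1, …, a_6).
Σ a^n = 1/(1 − a) = 1/182352;  first 7 digits = (1, 0, 0, 8, 6, 12, 11)

v_13(a) = 3 ≥ 1, so the series converges in ℤ_13 to 1/(1 − a) = 1/(1 − (-182351)) = 1/182352. Expand this rational in ℤ_13: compute digits iteratively via d_i = x_i mod 13, x_{i+1} = (x_i − d_i)/13. The first 7 digits are (1, 0, 0, 8, 6, 12, 11).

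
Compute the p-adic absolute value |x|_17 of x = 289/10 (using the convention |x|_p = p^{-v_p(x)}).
|289/10|_17 = 1/289

Step 1 — compute v_17(x) by factoring powers of 17 out of the numerator and denominator: v_17(289/10) = 2. Step 2 — apply |x|_p = p^{-v_p(x)} = 17^{-2} = 1/289.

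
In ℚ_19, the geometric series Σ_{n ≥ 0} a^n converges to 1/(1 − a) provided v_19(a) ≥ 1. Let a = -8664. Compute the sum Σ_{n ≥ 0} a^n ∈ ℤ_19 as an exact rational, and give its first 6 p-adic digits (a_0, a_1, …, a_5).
Σ a^n = 1/(1 − a) = 1/8665;  first 6 digits = (1, 0, 14, 17, 5, 11)

v_19(a) = 2 ≥ 1, so the series converges in ℤ_19 to 1/(1 − a) = 1/(1 − (-8664)) = 1/8665. Expand this rational in ℤ_19: compute digits iteratively via d_i = x_i mod 19, x_{i+1} = (x_i − d_i)/19. The first 6 digits are (1, 0, 14, 17, 5, 11).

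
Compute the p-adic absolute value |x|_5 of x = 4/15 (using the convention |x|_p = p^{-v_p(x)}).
|4/15|_5 = 5

Step 1 — compute v_5(x) by factoring powers of 5 out of the numerator and denominator: v_5(4/15) = -1. Step 2 — apply |x|_p = p^{-v_p(x)} = 5^{1} = 5.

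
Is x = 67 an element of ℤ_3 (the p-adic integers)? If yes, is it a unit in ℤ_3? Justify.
x ∈ ℤ_3^× (unit); v_3(x) = 0

ℤ_3 = {x ∈ ℚ_3 : v_3(x) ≥ 0} and ℤ_3^× = {x ∈ ℤ_3 : v_3(x) = 0}. Here v_3(67) = v_3(num) − v_3(den) = 0; compare against these criteria.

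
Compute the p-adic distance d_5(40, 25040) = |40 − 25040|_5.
d_5(40, 25040) = 1/3125

Step 1 — x − y = 40 − 25040 = -25000. Step 2 — v_5(-25000) = 5 (factor: -25000 = −(5^5 · 8); the sign does not affect v_p). Step 3 — |x − y|_5 = 5^{-5} = 1/3125.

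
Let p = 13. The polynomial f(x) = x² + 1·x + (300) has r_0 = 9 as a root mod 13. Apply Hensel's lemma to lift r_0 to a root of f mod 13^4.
r_3 = 26477 (mod 28561)

Hensel: r_{i+1} = r_i − f(r_i)·(f′(r_i))^{-1} mod 13^{i+2}, f′(x) = 2x + 1. Iterate:
  r_0 = 9 (mod 13)
  r_1 = 113 (mod 169)
  r_2 = 113 (mod 2197)
  r_3 = 26477 (mod 28561)
Final: r = 26477 satisfies f(r) ≡ 0 mod 13^4.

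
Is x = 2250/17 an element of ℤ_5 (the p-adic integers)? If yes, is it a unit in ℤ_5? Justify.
x ∈ ℤ_5 but not a unit; v_5(x) = 3 > 0

ℤ_5 = {x ∈ ℚ_5 : v_5(x) ≥ 0} and ℤ_5^× = {x ∈ ℤ_5 : v_5(x) = 0}. Here v_5(2250/17) = v_5(num) − v_5(den) = 3; compare against these criteria.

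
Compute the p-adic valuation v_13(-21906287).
v_13(-21906287) = 5

v_13(n) is the largest exponent k such that 13^k divides n. Factor out: -21906287 = -13^5 · 59. (Sign doesn't affect v_p.) So v_13(-21906287) = 5.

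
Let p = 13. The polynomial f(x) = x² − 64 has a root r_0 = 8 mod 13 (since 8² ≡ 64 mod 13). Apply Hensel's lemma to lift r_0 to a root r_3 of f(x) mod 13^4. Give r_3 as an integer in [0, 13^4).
r_3 = 8 (mod 28561)

Hensel's recurrence: r_{i+1} = r_i − f(r_i)·(f′(r_i))^{-1} mod 13^{i+2}, with f′(x) = 2x. Iterate:
  r_0 = 8 (mod 13)
  r_1 = 8 (mod 169)
  r_2 = 8 (mod 2197)
  r_3 = 8 (mod 28561)
Final: r_3 = 8, and one checks f(r_3) ≡ 0 mod 13^4.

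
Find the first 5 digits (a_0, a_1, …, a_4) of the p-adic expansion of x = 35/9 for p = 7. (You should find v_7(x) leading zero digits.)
(a_0, …, a_4) = (0, 6, 0, 3, 5)

v_7(35/9) = 1, so a_0 = ... = a_0 = 0. Factor out: x = 7^1 · u with u = 5/9 a unit in ℤ_7. Expand u iteratively via a_{v+i} = u_i mod 7, u_{i+1} = (u_i − a_{v+i})/7:
  u_0 = 5/9;  a_1 = 6;  u_1 = (u_0 − 6)/7 = -7/9
  u_1 = -7/9;  a_2 = 0;  u_2 = (u_1 − 0)/7 = -1/9
  u_2 = -1/9;  a_3 = 3;  u_3 = (u_2 − 3)/7 = -4/9
  u_3 = -4/9;  a_4 = 5;  u_4 = (u_3 − 5)/7 = -7/9
Digits: (0, 6, 0, 3, 5).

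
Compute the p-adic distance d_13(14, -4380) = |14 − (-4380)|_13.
d_13(14, -4380) = 1/2197

Step 1 — x − y = 14 − (-4380) = 4394. Step 2 — v_13(4394) = 3 (factor: 4394 = (13^3 · 2); the sign does not affect v_p). Step 3 — |x − y|_13 = 13^{-3} = 1/2197.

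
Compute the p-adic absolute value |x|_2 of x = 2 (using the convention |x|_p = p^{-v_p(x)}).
|2|_2 = 1/2

Step 1 — compute v_2(x) by factoring powers of 2 out of the numerator and denominator: v_2(2) = 1. Step 2 — apply |x|_p = p^{-v_p(x)} = 2^{-1} = 1/2.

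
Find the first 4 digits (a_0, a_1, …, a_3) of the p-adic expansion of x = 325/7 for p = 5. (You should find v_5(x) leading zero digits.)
(a_0, …, a_3) = (0, 0, 4, 1)

v_5(325/7) = 2, so a_0 = ... = a_1 = 0. Factor out: x = 5^2 · u with u = 13/7 a unit in ℤ_5. Expand u iteratively via a_{v+i} = u_i mod 5, u_{i+1} = (u_i − a_{v+i})/5:
  u_0 = 13/7;  a_2 = 4;  u_1 = (u_0 − 4)/5 = -3/7
  u_1 = -3/7;  a_3 = 1;  u_2 = (u_1 − 1)/5 = -2/7
Digits: (0, 0, 4, 1).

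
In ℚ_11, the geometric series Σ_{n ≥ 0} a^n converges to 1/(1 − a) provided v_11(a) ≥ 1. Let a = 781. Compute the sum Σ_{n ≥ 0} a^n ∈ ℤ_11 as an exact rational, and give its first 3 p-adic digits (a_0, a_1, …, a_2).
Σ a^n = 1/(1 − a) = -1/780;  first 3 digits = (1, 5, 9)

v_11(a) = 1 ≥ 1, so the series converges in ℤ_11 to 1/(1 − a) = 1/(1 − 781) = -1/780. Expand this rational in ℤ_11: compute digits iteratively via d_i = x_i mod 11, x_{i+1} = (x_i − d_i)/11. The first 3 digits are (1, 5, 9).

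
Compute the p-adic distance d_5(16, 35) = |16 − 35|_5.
d_5(16, 35) = 1

Step 1 — x − y = 16 − 35 = -19. Step 2 — v_5(-19) = 0 (factor: -19 = −(5^0 · 19); the sign does not affect v_p). Step 3 — |x − y|_5 = 5^{0} = 1.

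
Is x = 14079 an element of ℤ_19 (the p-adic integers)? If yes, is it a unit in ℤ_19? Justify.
x ∈ ℤ_19 but not a unit; v_19(x) = 2 > 0

ℤ_19 = {x ∈ ℚ_19 : v_19(x) ≥ 0} and ℤ_19^× = {x ∈ ℤ_19 : v_19(x) = 0}. Here v_19(14079) = v_19(num) − v_19(den) = 2; compare against these criteria.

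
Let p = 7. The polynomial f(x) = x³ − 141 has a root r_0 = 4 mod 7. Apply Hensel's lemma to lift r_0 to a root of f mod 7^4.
r_3 = 1789 (mod 2401)

Hensel: r_{i+1} = r_i − f(r_i)/f′(r_i) mod 7^{i+2}, where f′(x) = 3x². Iterate:
  r_0 = 4 (mod 7)
  r_1 = 25 (mod 49)
  r_2 = 74 (mod 343)
  r_3 = 1789 (mod 2401)
Final: r = 1789 with f(r) ≡ 0 mod 7^4.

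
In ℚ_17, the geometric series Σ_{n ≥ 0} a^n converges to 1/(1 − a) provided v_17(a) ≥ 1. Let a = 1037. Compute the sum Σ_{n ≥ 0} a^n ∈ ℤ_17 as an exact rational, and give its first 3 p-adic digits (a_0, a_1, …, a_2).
Σ a^n = 1/(1 − a) = -1/1036;  first 3 digits = (1, 10, 1)

v_17(a) = 1 ≥ 1, so the series converges in ℤ_17 to 1/(1 − a) = 1/(1 − 1037) = -1/1036. Expand this rational in ℤ_17: compute digits iteratively via d_i = x_i mod 17, x_{i+1} = (x_i − d_i)/17. The first 3 digits are (1, 10, 1).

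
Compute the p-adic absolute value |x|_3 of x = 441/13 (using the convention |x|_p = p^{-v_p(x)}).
|441/13|_3 = 1/9

Step 1 — compute v_3(x) by factoring powers of 3 out of the numerator and denominator: v_3(441/13) = 2. Step 2 — apply |x|_p = p^{-v_p(x)} = 3^{-2} = 1/9.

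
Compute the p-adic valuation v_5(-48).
v_5(-48) = 0

v_5(n) is the largest exponent k such that 5^k divides n. Factor out: -48 = -5^0 · 48. (Sign doesn't affect v_p.) So v_5(-48) = 0.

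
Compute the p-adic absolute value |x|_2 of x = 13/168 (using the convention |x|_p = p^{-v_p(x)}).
|13/168|_2 = 8

Step 1 — compute v_2(x) by factoring powers of 2 out of the numerator and denominator: v_2(13/168) = -3. Step 2 — apply |x|_p = p^{-v_p(x)} = 2^{3} = 8.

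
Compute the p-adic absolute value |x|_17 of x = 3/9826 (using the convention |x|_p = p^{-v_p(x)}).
|3/9826|_17 = 4913

Step 1 — compute v_17(x) by factoring powers of 17 out of the numerator and denominator: v_17(3/9826) = -3. Step 2 — apply |x|_p = p^{-v_p(x)} = 17^{3} = 4913.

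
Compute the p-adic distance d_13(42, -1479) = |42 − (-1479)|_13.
d_13(42, -1479) = 1/169

Step 1 — x − y = 42 − (-1479) = 1521. Step 2 — v_13(1521) = 2 (factor: 1521 = (13^2 · 9); the sign does not affect v_p). Step 3 — |x − y|_13 = 13^{-2} = 1/169.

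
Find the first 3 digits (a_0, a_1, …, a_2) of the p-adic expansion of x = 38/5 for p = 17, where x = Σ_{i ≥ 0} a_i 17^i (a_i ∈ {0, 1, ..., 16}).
(a_0, …, a_2) = (11, 10, 13)

v_17(38/5) = 0 (numerator and denominator both coprime to 17), so x ∈ ℤ_17^×. Compute digits iteratively via a_i = x_i mod 17, x_{i+1} = (x_i − a_i)/17, with x_0 = x:
  x_0 = 38/5;  a_0 = 11;  x_1 = (x_0 − 11)/17 = -1/5
  x_1 = -1/5;  a_1 = 10;  x_2 = (x_1 − 10)/17 = -3/5
  x_2 = -3/5;  a_2 = 13;  x_3 = (x_2 − 13)/17 = -4/5
Digits: (11, 10, 13).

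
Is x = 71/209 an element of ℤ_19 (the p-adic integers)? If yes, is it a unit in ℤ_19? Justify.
x ∉ ℤ_19 (v_19(x) = -1 < 0)

ℤ_19 = {x ∈ ℚ_19 : v_19(x) ≥ 0} and ℤ_19^× = {x ∈ ℤ_19 : v_19(x) = 0}. Here v_19(71/209) = v_19(num) − v_19(den) = -1; compare against these criteria.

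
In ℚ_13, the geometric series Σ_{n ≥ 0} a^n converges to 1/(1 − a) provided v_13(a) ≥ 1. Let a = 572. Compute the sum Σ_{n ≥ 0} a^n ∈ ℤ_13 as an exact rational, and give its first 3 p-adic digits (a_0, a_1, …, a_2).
Σ a^n = 1/(1 − a) = -1/571;  first 3 digits = (1, 5, 2)

v_13(a) = 1 ≥ 1, so the series converges in ℤ_13 to 1/(1 − a) = 1/(1 − 572) = -1/571. Expand this rational in ℤ_13: compute digits iteratively via d_i = x_i mod 13, x_{i+1} = (x_i − d_i)/13. The first 3 digits are (1, 5, 2).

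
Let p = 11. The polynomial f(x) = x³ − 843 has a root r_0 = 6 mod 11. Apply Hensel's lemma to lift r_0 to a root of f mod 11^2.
r_1 = 116 (mod 121)

Hensel: r_{i+1} = r_i − f(r_i)/f′(r_i) mod 11^{i+2}, where f′(x) = 3x². Iterate:
  r_0 = 6 (mod 11)
  r_1 = 116 (mod 121)
Final: r = 116 with f(r) ≡ 0 mod 11^2.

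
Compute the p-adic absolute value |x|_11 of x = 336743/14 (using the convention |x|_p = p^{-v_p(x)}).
|336743/14|_11 = 1/14641

Step 1 — compute v_11(x) by factoring powers of 11 out of the numerator and denominator: v_11(336743/14) = 4. Step 2 — apply |x|_p = p^{-v_p(x)} = 11^{-4} = 1/14641.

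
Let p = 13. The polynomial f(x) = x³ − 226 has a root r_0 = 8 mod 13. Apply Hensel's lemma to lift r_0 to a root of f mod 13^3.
r_2 = 892 (mod 2197)

Hensel: r_{i+1} = r_i − f(r_i)/f′(r_i) mod 13^{i+2}, where f′(x) = 3x². Iterate:
  r_0 = 8 (mod 13)
  r_1 = 47 (mod 169)
  r_2 = 892 (mod 2197)
Final: r = 892 with f(r) ≡ 0 mod 13^3.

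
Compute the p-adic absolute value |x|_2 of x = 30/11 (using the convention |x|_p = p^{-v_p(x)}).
|30/11|_2 = 1/2

Step 1 — compute v_2(x) by factoring powers of 2 out of the numerator and denominator: v_2(30/11) = 1. Step 2 — apply |x|_p = p^{-v_p(x)} = 2^{-1} = 1/2.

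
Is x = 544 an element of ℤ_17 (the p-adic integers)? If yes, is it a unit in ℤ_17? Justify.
x ∈ ℤ_17 but not a unit; v_17(x) = 1 > 0

ℤ_17 = {x ∈ ℚ_17 : v_17(x) ≥ 0} and ℤ_17^× = {x ∈ ℤ_17 : v_17(x) = 0}. Here v_17(544) = v_17(num) − v_17(den) = 1; compare against these criteria.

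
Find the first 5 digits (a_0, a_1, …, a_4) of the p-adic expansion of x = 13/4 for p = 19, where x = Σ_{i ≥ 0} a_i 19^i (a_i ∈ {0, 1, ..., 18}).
(a_0, …, a_4) = (8, 14, 4, 14, 4)

v_19(13/4) = 0 (numerator and denominator both coprime to 19), so x ∈ ℤ_19^×. Compute digits iteratively via a_i = x_i mod 19, x_{i+1} = (x_i − a_i)/19, with x_0 = x:
  x_0 = 13/4;  a_0 = 8;  x_1 = (x_0 − 8)/19 = -1/4
  x_1 = -1/4;  a_1 = 14;  x_2 = (x_1 − 14)/19 = -3/4
  x_2 = -3/4;  a_2 = 4;  x_3 = (x_2 − 4)/19 = -1/4
  x_3 = -1/4;  a_3 = 14;  x_4 = (x_3 − 14)/19 = -3/4
  x_4 = -3/4;  a_4 = 4;  x_5 = (x_4 − 4)/19 = -1/4
Digits: (8, 14, 4, 14, 4).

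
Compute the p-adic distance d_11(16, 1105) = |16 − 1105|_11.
d_11(16, 1105) = 1/121

Step 1 — x − y = 16 − 1105 = -1089. Step 2 — v_11(-1089) = 2 (factor: -1089 = −(11^2 · 9); the sign does not affect v_p). Step 3 — |x − y|_11 = 11^{-2} = 1/121.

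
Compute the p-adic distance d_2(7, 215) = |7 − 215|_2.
d_2(7, 215) = 1/16

Step 1 — x − y = 7 − 215 = -208. Step 2 — v_2(-208) = 4 (factor: -208 = −(2^4 · 13); the sign does not affect v_p). Step 3 — |x − y|_2 = 2^{-4} = 1/16.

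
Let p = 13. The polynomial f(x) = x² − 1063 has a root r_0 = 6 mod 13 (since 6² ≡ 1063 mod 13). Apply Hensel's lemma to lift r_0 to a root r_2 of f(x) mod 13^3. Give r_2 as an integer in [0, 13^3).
r_2 = 1176 (mod 2197)

Hensel's recurrence: r_{i+1} = r_i − f(r_i)·(f′(r_i))^{-1} mod 13^{i+2}, with f′(x) = 2x. Iterate:
  r_0 = 6 (mod 13)
  r_1 = 162 (mod 169)
  r_2 = 1176 (mod 2197)
Final: r_2 = 1176, and one checks f(r_2) ≡ 0 mod 13^3.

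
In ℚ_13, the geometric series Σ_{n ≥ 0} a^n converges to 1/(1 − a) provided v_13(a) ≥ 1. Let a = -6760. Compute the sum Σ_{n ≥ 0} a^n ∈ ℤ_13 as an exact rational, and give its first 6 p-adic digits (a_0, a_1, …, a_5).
Σ a^n = 1/(1 − a) = 1/6761;  first 6 digits = (1, 0, 12, 9, 0, 6)

v_13(a) = 2 ≥ 1, so the series converges in ℤ_13 to 1/(1 − a) = 1/(1 − (-6760)) = 1/6761. Expand this rational in ℤ_13: compute digits iteratively via d_i = x_i mod 13, x_{i+1} = (x_i − d_i)/13. The first 6 digits are (1, 0, 12, 9, 0, 6).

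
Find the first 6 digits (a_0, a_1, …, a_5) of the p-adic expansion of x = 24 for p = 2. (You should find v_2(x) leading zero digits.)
(a_0, …, a_5) = (0, 0, 0, 1, 1, 0)

v_2(24) = 3, so a_0 = ... = a_2 = 0. Factor out: x = 2^3 · u with u = 3 a unit in ℤ_2. Expand u iteratively via a_{v+i} = u_i mod 2, u_{i+1} = (u_i − a_{v+i})/2:
  u_0 = 3;  a_3 = 1;  u_1 = (u_0 − 1)/2 = 1
  u_1 = 1;  a_4 = 1;  u_2 = (u_1 − 1)/2 = 0
  u_2 = 0;  a_5 = 0;  u_3 = (u_2 − 0)/2 = 0
Digits: (0, 0, 0, 1, 1, 0).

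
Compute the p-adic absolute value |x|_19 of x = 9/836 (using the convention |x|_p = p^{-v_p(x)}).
|9/836|_19 = 19

Step 1 — compute v_19(x) by factoring powers of 19 out of the numerator and denominator: v_19(9/836) = -1. Step 2 — apply |x|_p = p^{-v_p(x)} = 19^{1} = 19.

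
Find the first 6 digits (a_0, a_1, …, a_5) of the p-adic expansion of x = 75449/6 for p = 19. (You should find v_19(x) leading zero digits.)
(a_0, …, a_5) = (0, 0, 0, 5, 3, 3)

v_19(75449/6) = 3, so a_0 = ... = a_2 = 0. Factor out: x = 19^3 · u with u = 11/6 a unit in ℤ_19. Expand u iteratively via a_{v+i} = u_i mod 19, u_{i+1} = (u_i − a_{v+i})/19:
  u_0 = 11/6;  a_3 = 5;  u_1 = (u_0 − 5)/19 = -1/6
  u_1 = -1/6;  a_4 = 3;  u_2 = (u_1 − 3)/19 = -1/6
  u_2 = -1/6;  a_5 = 3;  u_3 = (u_2 − 3)/19 = -1/6
Digits: (0, 0, 0, 5, 3, 3).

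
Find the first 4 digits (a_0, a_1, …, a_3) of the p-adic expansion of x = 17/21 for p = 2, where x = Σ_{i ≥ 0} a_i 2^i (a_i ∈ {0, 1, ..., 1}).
(a_0, …, a_3) = (1, 0, 1, 1)

v_2(17/21) = 0 (numerator and denominator both coprime to 2), so x ∈ ℤ_2^×. Compute digits iteratively via a_i = x_i mod 2, x_{i+1} = (x_i − a_i)/2, with x_0 = x:
  x_0 = 17/21;  a_0 = 1;  x_1 = (x_0 − 1)/2 = -2/21
  x_1 = -2/21;  a_1 = 0;  x_2 = (x_1 − 0)/2 = -1/21
  x_2 = -1/21;  a_2 = 1;  x_3 = (x_2 − 1)/2 = -11/21
  x_3 = -11/21;  a_3 = 1;  x_4 = (x_3 − 1)/2 = -16/21
Digits: (1, 0, 1, 1).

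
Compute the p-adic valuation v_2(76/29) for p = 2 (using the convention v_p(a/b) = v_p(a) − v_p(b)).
v_2(76/29) = 2

Factor powers of 2 from the numerator and denominator of the reduced fraction: 76 = 2^2 · 19 and 29 = 2^0 · 29. Apply v_p(a/b) = v_p(a) − v_p(b): v_2(76/29) = 2 − 0 = 2.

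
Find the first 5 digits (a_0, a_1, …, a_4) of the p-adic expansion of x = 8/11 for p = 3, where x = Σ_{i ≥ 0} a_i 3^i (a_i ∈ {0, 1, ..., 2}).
(a_0, …, a_4) = (1, 1, 1, 2, 0)

v_3(8/11) = 0 (numerator and denominator both coprime to 3), so x ∈ ℤ_3^×. Compute digits iteratively via a_i = x_i mod 3, x_{i+1} = (x_i − a_i)/3, with x_0 = x:
  x_0 = 8/11;  a_0 = 1;  x_1 = (x_0 − 1)/3 = -1/11
  x_1 = -1/11;  a_1 = 1;  x_2 = (x_1 − 1)/3 = -4/11
  x_2 = -4/11;  a_2 = 1;  x_3 = (x_2 − 1)/3 = -5/11
  x_3 = -5/11;  a_3 = 2;  x_4 = (x_3 − 2)/3 = -9/11
  x_4 = -9/11;  a_4 = 0;  x_5 = (x_4 − 0)/3 = -3/11
Digits: (1, 1, 1, 2, 0).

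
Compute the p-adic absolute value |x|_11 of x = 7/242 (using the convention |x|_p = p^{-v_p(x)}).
|7/242|_11 = 121

Step 1 — compute v_11(x) by factoring powers of 11 out of the numerator and denominator: v_11(7/242) = -2. Step 2 — apply |x|_p = p^{-v_p(x)} = 11^{2} = 121.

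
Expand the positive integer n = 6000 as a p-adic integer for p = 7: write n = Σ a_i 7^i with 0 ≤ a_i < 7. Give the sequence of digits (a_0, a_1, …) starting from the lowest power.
(a_0, a_1, …) = (1, 3, 3, 3, 2)

Repeated division by 7 gives the digits low-to-high: 6000 = 1 + 3·7^1 + 3·7^2 + 3·7^3 + 2·7^4. Digit sequence: (1, 3, 3, 3, 2).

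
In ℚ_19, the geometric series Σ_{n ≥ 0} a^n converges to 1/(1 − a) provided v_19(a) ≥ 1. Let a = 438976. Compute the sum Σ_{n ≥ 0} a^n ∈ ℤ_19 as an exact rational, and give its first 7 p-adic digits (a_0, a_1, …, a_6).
Σ a^n = 1/(1 − a) = -1/438975;  first 7 digits = (1, 0, 0, 7, 3, 0, 11)

v_19(a) = 3 ≥ 1, so the series converges in ℤ_19 to 1/(1 − a) = 1/(1 − 438976) = -1/438975. Expand this rational in ℤ_19: compute digits iteratively via d_i = x_i mod 19, x_{i+1} = (x_i − d_i)/19. The first 7 digits are (1, 0, 0, 7, 3, 0, 11).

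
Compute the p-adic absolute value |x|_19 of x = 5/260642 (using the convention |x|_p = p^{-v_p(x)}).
|5/260642|_19 = 130321

Step 1 — compute v_19(x) by factoring powers of 19 out of the numerator and denominator: v_19(5/260642) = -4. Step 2 — apply |x|_p = p^{-v_p(x)} = 19^{4} = 130321.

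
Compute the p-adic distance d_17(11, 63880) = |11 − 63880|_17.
d_17(11, 63880) = 1/4913

Step 1 — x − y = 11 − 63880 = -63869. Step 2 — v_17(-63869) = 3 (factor: -63869 = −(17^3 · 13); the sign does not affect v_p). Step 3 — |x − y|_17 = 17^{-3} = 1/4913.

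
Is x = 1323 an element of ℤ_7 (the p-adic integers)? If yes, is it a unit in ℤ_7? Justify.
x ∈ ℤ_7 but not a unit; v_7(x) = 2 > 0

ℤ_7 = {x ∈ ℚ_7 : v_7(x) ≥ 0} and ℤ_7^× = {x ∈ ℤ_7 : v_7(x) = 0}. Here v_7(1323) = v_7(num) − v_7(den) = 2; compare against these criteria.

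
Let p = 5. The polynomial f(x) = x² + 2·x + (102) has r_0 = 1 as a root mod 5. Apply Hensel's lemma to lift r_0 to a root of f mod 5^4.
r_3 = 531 (mod 625)

Hensel: r_{i+1} = r_i − f(r_i)·(f′(r_i))^{-1} mod 5^{i+2}, f′(x) = 2x + 2. Iterate:
  r_0 = 1 (mod 5)
  r_1 = 6 (mod 25)
  r_2 = 31 (mod 125)
  r_3 = 531 (mod 625)
Final: r = 531 satisfies f(r) ≡ 0 mod 5^4.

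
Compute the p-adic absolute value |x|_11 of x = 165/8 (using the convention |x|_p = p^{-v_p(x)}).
|165/8|_11 = 1/11

Step 1 — compute v_11(x) by factoring powers of 11 out of the numerator and denominator: v_11(165/8) = 1. Step 2 — apply |x|_p = p^{-v_p(x)} = 11^{-1} = 1/11.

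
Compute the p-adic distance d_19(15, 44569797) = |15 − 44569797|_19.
d_19(15, 44569797) = 1/2476099

Step 1 — x − y = 15 − 44569797 = -44569782. Step 2 — v_19(-44569782) = 5 (factor: -44569782 = −(19^5 · 18); the sign does not affect v_p). Step 3 — |x − y|_19 = 19^{-5} = 1/2476099.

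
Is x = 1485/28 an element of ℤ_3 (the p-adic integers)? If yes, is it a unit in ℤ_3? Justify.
x ∈ ℤ_3 but not a unit; v_3(x) = 3 > 0

ℤ_3 = {x ∈ ℚ_3 : v_3(x) ≥ 0} and ℤ_3^× = {x ∈ ℤ_3 : v_3(x) = 0}. Here v_3(1485/28) = v_3(num) − v_3(den) = 3; compare against these criteria.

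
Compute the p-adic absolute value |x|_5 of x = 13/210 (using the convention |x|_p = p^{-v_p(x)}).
|13/210|_5 = 5

Step 1 — compute v_5(x) by factoring powers of 5 out of the numerator and denominator: v_5(13/210) = -1. Step 2 — apply |x|_p = p^{-v_p(x)} = 5^{1} = 5.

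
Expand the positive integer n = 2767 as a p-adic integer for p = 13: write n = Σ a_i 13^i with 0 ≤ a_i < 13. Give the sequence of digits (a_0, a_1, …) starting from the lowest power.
(a_0, a_1, …) = (11, 4, 3, 1)

Repeated division by 13 gives the digits low-to-high: 2767 = 11 + 4·13^1 + 3·13^2 + 1·13^3. Digit sequence: (11, 4, 3, 1).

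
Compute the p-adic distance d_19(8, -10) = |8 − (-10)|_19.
d_19(8, -10) = 1

Step 1 — x − y = 8 − (-10) = 18. Step 2 — v_19(18) = 0 (factor: 18 = (19^0 · 18); the sign does not affect v_p). Step 3 — |x − y|_19 = 19^{0} = 1.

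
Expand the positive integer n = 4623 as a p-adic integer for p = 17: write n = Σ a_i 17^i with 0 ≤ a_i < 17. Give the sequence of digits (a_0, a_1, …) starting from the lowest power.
(a_0, a_1, …) = (16, 16, 15)

Repeated division by 17 gives the digits low-to-high: 4623 = 16 + 16·17^1 + 15·17^2. Digit sequence: (16, 16, 15).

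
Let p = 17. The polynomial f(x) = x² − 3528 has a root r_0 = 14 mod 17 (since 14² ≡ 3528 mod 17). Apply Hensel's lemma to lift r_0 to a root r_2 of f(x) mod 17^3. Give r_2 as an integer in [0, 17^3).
r_2 = 3312 (mod 4913)

Hensel's recurrence: r_{i+1} = r_i − f(r_i)·(f′(r_i))^{-1} mod 17^{i+2}, with f′(x) = 2x. Iterate:
  r_0 = 14 (mod 17)
  r_1 = 133 (mod 289)
  r_2 = 3312 (mod 4913)
Final: r_2 = 3312, and one checks f(r_2) ≡ 0 mod 17^3.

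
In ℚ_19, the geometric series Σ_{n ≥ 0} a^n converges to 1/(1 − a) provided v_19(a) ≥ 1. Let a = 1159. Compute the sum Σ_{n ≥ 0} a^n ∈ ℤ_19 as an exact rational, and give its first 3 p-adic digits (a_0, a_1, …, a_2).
Σ a^n = 1/(1 − a) = -1/1158;  first 3 digits = (1, 4, 0)

v_19(a) = 1 ≥ 1, so the series converges in ℤ_19 to 1/(1 − a) = 1/(1 − 1159) = -1/1158. Expand this rational in ℤ_19: compute digits iteratively via d_i = x_i mod 19, x_{i+1} = (x_i − d_i)/19. The first 3 digits are (1, 4, 0).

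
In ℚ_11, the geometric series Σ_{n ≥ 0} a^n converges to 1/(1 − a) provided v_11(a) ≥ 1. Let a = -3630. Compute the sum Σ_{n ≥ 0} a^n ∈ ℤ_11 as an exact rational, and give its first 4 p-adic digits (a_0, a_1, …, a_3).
Σ a^n = 1/(1 − a) = 1/3631;  first 4 digits = (1, 0, 3, 8)

v_11(a) = 2 ≥ 1, so the series converges in ℤ_11 to 1/(1 − a) = 1/(1 − (-3630)) = 1/3631. Expand this rational in ℤ_11: compute digits iteratively via d_i = x_i mod 11, x_{i+1} = (x_i − d_i)/11. The first 4 digits are (1, 0, 3, 8).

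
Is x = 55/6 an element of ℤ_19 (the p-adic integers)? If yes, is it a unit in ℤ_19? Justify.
x ∈ ℤ_19^× (unit); v_19(x) = 0

ℤ_19 = {x ∈ ℚ_19 : v_19(x) ≥ 0} and ℤ_19^× = {x ∈ ℤ_19 : v_19(x) = 0}. Here v_19(55/6) = v_19(num) − v_19(den) = 0; compare against these criteria.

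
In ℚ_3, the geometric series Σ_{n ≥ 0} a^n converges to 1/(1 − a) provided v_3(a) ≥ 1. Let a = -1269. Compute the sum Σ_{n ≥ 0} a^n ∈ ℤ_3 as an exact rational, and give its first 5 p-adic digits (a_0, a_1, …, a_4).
Σ a^n = 1/(1 − a) = 1/1270;  first 5 digits = (1, 0, 0, 1, 2)

v_3(a) = 3 ≥ 1, so the series converges in ℤ_3 to 1/(1 − a) = 1/(1 − (-1269)) = 1/1270. Expand this rational in ℤ_3: compute digits iteratively via d_i = x_i mod 3, x_{i+1} = (x_i − d_i)/3. The first 5 digits are (1, 0, 0, 1, 2).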